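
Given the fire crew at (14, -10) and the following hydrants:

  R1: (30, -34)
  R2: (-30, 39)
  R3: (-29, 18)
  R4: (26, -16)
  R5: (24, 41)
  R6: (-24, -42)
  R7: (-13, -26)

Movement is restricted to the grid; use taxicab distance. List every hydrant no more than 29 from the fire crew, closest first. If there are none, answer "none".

Distances from (14, -10):
R1: 40
R2: 93
R3: 71
R4: 18
R5: 61
R6: 70
R7: 43
Threshold 29: R4 (18) is within range.

R4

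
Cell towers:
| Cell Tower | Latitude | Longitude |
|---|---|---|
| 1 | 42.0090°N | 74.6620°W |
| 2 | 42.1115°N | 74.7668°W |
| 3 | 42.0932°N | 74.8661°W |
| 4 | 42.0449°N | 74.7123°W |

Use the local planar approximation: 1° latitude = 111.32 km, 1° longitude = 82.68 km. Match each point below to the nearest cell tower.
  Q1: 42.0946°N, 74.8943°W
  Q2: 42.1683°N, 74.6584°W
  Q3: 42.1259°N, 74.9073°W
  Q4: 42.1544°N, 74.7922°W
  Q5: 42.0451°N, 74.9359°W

Q1 at 42.0946°N, 74.8943°W:
  1: 21.4405 km
  2: 10.7083 km
  3: 2.3368 km
  4: 16.0326 km
  → nearest: 3 (2.3368 km)
Q2 at 42.1683°N, 74.6584°W:
  1: 17.7358 km
  2: 10.9684 km
  3: 19.0995 km
  4: 14.4417 km
  → nearest: 2 (10.9684 km)
Q3 at 42.1259°N, 74.9073°W:
  1: 24.0973 km
  2: 11.7266 km
  3: 4.9854 km
  4: 18.4728 km
  → nearest: 3 (4.9854 km)
Q4 at 42.1544°N, 74.7922°W:
  1: 19.4388 km
  2: 5.2170 km
  3: 9.1513 km
  4: 13.8646 km
  → nearest: 2 (5.2170 km)
Q5 at 42.0451°N, 74.9359°W:
  1: 22.9999 km
  2: 15.8149 km
  3: 7.8725 km
  4: 18.4873 km
  → nearest: 3 (7.8725 km)

Q1→3; Q2→2; Q3→3; Q4→2; Q5→3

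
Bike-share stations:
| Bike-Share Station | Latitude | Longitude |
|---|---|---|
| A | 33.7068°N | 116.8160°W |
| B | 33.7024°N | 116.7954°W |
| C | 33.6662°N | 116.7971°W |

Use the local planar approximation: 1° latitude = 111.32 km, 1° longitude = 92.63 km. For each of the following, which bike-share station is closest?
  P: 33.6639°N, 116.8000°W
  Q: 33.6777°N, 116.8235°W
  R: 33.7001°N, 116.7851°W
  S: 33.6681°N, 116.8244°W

P at 33.6639°N, 116.8000°W:
  A: √((0.0429·111.32)² + (-0.0160·92.63)²) = √(22.806623 + 2.196561) = 5.0003 km
  B: √((0.0385·111.32)² + (0.0046·92.63)²) = √(18.368253 + 0.181560) = 4.3069 km
  C: √((0.0023·111.32)² + (0.0029·92.63)²) = √(0.065554 + 0.072160) = 0.3711 km
  → nearest: C (0.3711 km)
Q at 33.6777°N, 116.8235°W:
  A: √((0.0291·111.32)² + (0.0075·92.63)²) = √(10.493790 + 0.482643) = 3.3131 km
  B: √((0.0247·111.32)² + (0.0281·92.63)²) = √(7.560322 + 6.775104) = 3.7862 km
  C: √((-0.0115·111.32)² + (0.0264·92.63)²) = √(1.638861 + 5.980138) = 2.7603 km
  → nearest: C (2.7603 km)
R at 33.7001°N, 116.7851°W:
  A: √((0.0067·111.32)² + (-0.0309·92.63)²) = √(0.556283 + 8.192572) = 2.9578 km
  B: √((0.0023·111.32)² + (-0.0103·92.63)²) = √(0.065554 + 0.910286) = 0.9878 km
  C: √((-0.0339·111.32)² + (-0.0120·92.63)²) = √(14.241174 + 1.235566) = 3.9340 km
  → nearest: B (0.9878 km)
S at 33.6681°N, 116.8244°W:
  A: √((0.0387·111.32)² + (0.0084·92.63)²) = √(18.559588 + 0.605427) = 4.3778 km
  B: √((0.0343·111.32)² + (0.0290·92.63)²) = √(14.579232 + 7.216047) = 4.6685 km
  C: √((-0.0019·111.32)² + (0.0273·92.63)²) = √(0.044736 + 6.394824) = 2.5376 km
  → nearest: C (2.5376 km)

P→C; Q→C; R→B; S→C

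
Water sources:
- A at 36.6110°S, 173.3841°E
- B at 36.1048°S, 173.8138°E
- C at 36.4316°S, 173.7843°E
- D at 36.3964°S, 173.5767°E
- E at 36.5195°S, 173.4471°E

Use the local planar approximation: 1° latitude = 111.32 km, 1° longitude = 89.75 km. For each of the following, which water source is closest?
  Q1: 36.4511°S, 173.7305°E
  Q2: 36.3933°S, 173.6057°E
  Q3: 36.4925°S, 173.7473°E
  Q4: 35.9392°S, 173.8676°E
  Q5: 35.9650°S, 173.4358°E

Q1 at 36.4511°S, 173.7305°E:
  A: 35.8245 km
  B: 39.2684 km
  C: 5.2941 km
  D: 15.0870 km
  E: 26.5504 km
  → nearest: C (5.2941 km)
Q2 at 36.3933°S, 173.6057°E:
  A: 31.3506 km
  B: 37.1518 km
  C: 16.5867 km
  D: 2.6255 km
  E: 19.9995 km
  → nearest: D (2.6255 km)
Q3 at 36.4925°S, 173.7473°E:
  A: 35.1652 km
  B: 43.5695 km
  C: 7.5490 km
  D: 18.6784 km
  E: 27.1101 km
  → nearest: C (7.5490 km)
Q4 at 35.9392°S, 173.8676°E:
  A: 86.4628 km
  B: 19.0565 km
  C: 55.3215 km
  D: 57.2013 km
  E: 74.8153 km
  → nearest: B (19.0565 km)
Q5 at 35.9650°S, 173.4358°E:
  A: 72.0623 km
  B: 37.3247 km
  C: 60.6322 km
  D: 49.6605 km
  E: 61.7353 km
  → nearest: B (37.3247 km)

Q1→C; Q2→D; Q3→C; Q4→B; Q5→B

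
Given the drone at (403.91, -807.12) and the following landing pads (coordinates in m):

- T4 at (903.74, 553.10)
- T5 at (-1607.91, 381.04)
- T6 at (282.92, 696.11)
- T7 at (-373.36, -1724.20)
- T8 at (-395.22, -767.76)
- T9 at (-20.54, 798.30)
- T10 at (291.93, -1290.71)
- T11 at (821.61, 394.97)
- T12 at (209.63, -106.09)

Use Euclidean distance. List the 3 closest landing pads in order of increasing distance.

Distances from (403.91, -807.12):
T4: √((499.83)² + (1360.22)²) = √(249830.0289 + 1850198.4484) = 1449.15 m
T5: √((-2011.82)² + (1188.16)²) = √(4047419.7124 + 1411724.1856) = 2336.48 m
T6: √((-120.99)² + (1503.23)²) = √(14638.5801 + 2259700.4329) = 1508.09 m
T7: √((-777.27)² + (-917.08)²) = √(604148.6529 + 841035.7264) = 1202.16 m
T8: √((-799.13)² + (39.36)²) = √(638608.7569 + 1549.2096) = 800.10 m
T9: √((-424.45)² + (1605.42)²) = √(180157.8025 + 2577373.3764) = 1660.58 m
T10: √((-111.98)² + (-483.59)²) = √(12539.5204 + 233859.2881) = 496.39 m
T11: √((417.70)² + (1202.09)²) = √(174473.2900 + 1445020.3681) = 1272.59 m
T12: √((-194.28)² + (701.03)²) = √(37744.7184 + 491443.0609) = 727.45 m
Sorted: T10 (496.39 m) < T12 (727.45 m) < T8 (800.10 m) < T7 (1202.16 m) < T11 (1272.59 m) < …

T10, T12, T8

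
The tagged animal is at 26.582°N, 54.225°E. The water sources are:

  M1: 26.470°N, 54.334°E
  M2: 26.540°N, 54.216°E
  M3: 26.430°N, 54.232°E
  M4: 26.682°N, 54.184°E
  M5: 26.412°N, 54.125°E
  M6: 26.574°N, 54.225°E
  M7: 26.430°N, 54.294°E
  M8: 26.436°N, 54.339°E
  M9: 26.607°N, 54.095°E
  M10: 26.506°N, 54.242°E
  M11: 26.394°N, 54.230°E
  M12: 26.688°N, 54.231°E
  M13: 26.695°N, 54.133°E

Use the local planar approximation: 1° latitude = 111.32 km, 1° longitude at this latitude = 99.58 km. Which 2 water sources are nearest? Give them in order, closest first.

M6, M2

Distances from 26.582°N, 54.225°E:
M1: 16.531 km
M2: 4.761 km
M3: 16.935 km
M4: 11.857 km
M5: 21.384 km
M6: 0.891 km
M7: 18.263 km
M8: 19.825 km
M9: 13.241 km
M10: 8.628 km
M11: 20.934 km
M12: 11.815 km
M13: 15.562 km
Sorted: M6 (0.891 km) < M2 (4.761 km) < M10 (8.628 km) < M12 (11.815 km) < …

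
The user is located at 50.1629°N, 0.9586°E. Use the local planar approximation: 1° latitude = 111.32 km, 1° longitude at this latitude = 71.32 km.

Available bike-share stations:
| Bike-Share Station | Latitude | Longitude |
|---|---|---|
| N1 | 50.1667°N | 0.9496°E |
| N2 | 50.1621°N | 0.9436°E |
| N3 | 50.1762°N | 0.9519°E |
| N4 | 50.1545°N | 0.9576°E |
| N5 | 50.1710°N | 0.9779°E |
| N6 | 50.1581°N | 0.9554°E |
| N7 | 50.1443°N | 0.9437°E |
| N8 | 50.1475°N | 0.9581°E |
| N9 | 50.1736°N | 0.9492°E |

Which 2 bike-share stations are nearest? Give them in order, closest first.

Distances from 50.1629°N, 0.9586°E:
N1: 0.7687 km
N2: 1.0735 km
N3: 1.5558 km
N4: 0.9378 km
N5: 1.6455 km
N6: 0.5810 km
N7: 2.3273 km
N8: 1.7147 km
N9: 1.3668 km
Sorted: N6 (0.5810 km) < N1 (0.7687 km) < N4 (0.9378 km) < N2 (1.0735 km) < …

N6, N1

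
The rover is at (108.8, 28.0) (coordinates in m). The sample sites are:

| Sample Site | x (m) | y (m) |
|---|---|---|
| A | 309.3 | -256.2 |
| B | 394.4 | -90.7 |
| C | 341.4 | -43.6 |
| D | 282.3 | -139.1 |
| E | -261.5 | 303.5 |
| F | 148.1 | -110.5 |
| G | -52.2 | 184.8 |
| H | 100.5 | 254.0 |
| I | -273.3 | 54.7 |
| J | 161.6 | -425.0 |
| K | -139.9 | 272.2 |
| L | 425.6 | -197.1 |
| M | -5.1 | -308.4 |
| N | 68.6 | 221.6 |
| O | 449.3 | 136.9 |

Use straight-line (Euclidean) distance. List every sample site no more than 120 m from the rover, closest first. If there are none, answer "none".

none

Distances from (108.8, 28.0):
A: √((200.5)² + (-284.2)²) = √(40200.250 + 80769.640) = 347.8 m
B: √((285.6)² + (-118.7)²) = √(81567.360 + 14089.690) = 309.3 m
C: √((232.6)² + (-71.6)²) = √(54102.760 + 5126.560) = 243.4 m
D: √((173.5)² + (-167.1)²) = √(30102.250 + 27922.410) = 240.9 m
E: √((-370.3)² + (275.5)²) = √(137122.090 + 75900.250) = 461.5 m
F: √((39.3)² + (-138.5)²) = √(1544.490 + 19182.250) = 144.0 m
G: √((-161.0)² + (156.8)²) = √(25921.000 + 24586.240) = 224.7 m
H: √((-8.3)² + (226.0)²) = √(68.890 + 51076.000) = 226.2 m
I: √((-382.1)² + (26.7)²) = √(146000.410 + 712.890) = 383.0 m
J: √((52.8)² + (-453.0)²) = √(2787.840 + 205209.000) = 456.1 m
K: √((-248.7)² + (244.2)²) = √(61851.690 + 59633.640) = 348.5 m
L: √((316.8)² + (-225.1)²) = √(100362.240 + 50670.010) = 388.6 m
M: √((-113.9)² + (-336.4)²) = √(12973.210 + 113164.960) = 355.2 m
N: √((-40.2)² + (193.6)²) = √(1616.040 + 37480.960) = 197.7 m
O: √((340.5)² + (108.9)²) = √(115940.250 + 11859.210) = 357.5 m
Threshold 120 m: none within range.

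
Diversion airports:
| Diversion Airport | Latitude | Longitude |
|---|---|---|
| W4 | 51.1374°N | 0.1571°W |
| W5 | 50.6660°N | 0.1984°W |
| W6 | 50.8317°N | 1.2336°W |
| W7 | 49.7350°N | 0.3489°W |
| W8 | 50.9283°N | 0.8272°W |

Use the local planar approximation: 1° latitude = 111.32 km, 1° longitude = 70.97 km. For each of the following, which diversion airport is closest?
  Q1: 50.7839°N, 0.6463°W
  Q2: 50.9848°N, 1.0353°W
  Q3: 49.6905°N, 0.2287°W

Q1→W8; Q2→W8; Q3→W7

Q1 at 50.7839°N, 0.6463°W:
  W4: 52.4779 km
  W5: 34.3904 km
  W6: 42.0190 km
  W7: 118.6558 km
  W8: 20.5723 km
  → nearest: W8 (20.5723 km)
Q2 at 50.9848°N, 1.0353°W:
  W4: 64.5994 km
  W5: 69.1896 km
  W6: 22.1026 km
  W7: 147.4095 km
  W8: 16.0524 km
  → nearest: W8 (16.0524 km)
Q3 at 49.6905°N, 0.2287°W:
  W4: 161.1490 km
  W5: 108.6139 km
  W6: 145.6879 km
  W7: 9.8646 km
  W8: 144.1901 km
  → nearest: W7 (9.8646 km)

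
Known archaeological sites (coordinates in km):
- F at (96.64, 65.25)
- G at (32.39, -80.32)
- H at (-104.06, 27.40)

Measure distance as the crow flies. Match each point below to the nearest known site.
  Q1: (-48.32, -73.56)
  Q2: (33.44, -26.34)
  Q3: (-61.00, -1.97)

Q1→G; Q2→G; Q3→H

Q1 at (-48.32, -73.56):
  F: 200.70 km
  G: 80.99 km
  H: 115.33 km
  → nearest: G (80.99 km)
Q2 at (33.44, -26.34):
  F: 111.28 km
  G: 53.99 km
  H: 147.63 km
  → nearest: G (53.99 km)
Q3 at (-61.00, -1.97):
  F: 171.37 km
  G: 121.90 km
  H: 52.12 km
  → nearest: H (52.12 km)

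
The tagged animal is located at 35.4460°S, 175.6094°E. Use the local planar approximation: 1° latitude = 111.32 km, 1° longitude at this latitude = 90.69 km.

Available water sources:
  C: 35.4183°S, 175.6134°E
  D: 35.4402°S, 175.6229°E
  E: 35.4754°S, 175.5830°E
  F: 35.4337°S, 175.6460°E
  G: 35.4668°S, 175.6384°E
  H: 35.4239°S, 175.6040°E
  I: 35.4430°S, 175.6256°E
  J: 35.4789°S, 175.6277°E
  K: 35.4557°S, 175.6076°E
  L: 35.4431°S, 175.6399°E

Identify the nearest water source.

K

Distances from 35.4460°S, 175.6094°E:
C: √((0.0277·111.32)² + (0.0040·90.69)²) = √(9.508367 + 0.131595) = 3.1048 km
D: √((0.0058·111.32)² + (0.0135·90.69)²) = √(0.416872 + 1.498947) = 1.3841 km
E: √((-0.0294·111.32)² + (-0.0264·90.69)²) = √(10.711272 + 5.732270) = 4.0551 km
F: √((0.0123·111.32)² + (0.0366·90.69)²) = √(1.874807 + 11.017447) = 3.5906 km
G: √((-0.0208·111.32)² + (0.0290·90.69)²) = √(5.361336 + 6.916953) = 3.5040 km
H: √((0.0221·111.32)² + (-0.0054·90.69)²) = √(6.052446 + 0.239832) = 2.5084 km
I: √((0.0030·111.32)² + (0.0162·90.69)²) = √(0.111529 + 2.158484) = 1.5067 km
J: √((-0.0329·111.32)² + (0.0183·90.69)²) = √(13.413379 + 2.754362) = 4.0209 km
K: √((-0.0097·111.32)² + (-0.0018·90.69)²) = √(1.165977 + 0.026648) = 1.0921 km
L: √((0.0029·111.32)² + (0.0305·90.69)²) = √(0.104218 + 7.651005) = 2.7848 km
Minimum: K at 1.0921 km.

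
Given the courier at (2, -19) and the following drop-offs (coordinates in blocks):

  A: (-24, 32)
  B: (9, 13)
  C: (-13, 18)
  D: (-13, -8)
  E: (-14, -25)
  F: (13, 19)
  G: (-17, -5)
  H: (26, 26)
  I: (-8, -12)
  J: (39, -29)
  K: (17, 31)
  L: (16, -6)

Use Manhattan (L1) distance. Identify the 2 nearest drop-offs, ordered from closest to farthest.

I, E

Distances from (2, -19):
A: |-26| + |51| = 26 + 51 = 77 blocks
B: |7| + |32| = 7 + 32 = 39 blocks
C: |-15| + |37| = 15 + 37 = 52 blocks
D: |-15| + |11| = 15 + 11 = 26 blocks
E: |-16| + |-6| = 16 + 6 = 22 blocks
F: |11| + |38| = 11 + 38 = 49 blocks
G: |-19| + |14| = 19 + 14 = 33 blocks
H: |24| + |45| = 24 + 45 = 69 blocks
I: |-10| + |7| = 10 + 7 = 17 blocks
J: |37| + |-10| = 37 + 10 = 47 blocks
K: |15| + |50| = 15 + 50 = 65 blocks
L: |14| + |13| = 14 + 13 = 27 blocks
Sorted: I (17 blocks) < E (22 blocks) < D (26 blocks) < L (27 blocks) < …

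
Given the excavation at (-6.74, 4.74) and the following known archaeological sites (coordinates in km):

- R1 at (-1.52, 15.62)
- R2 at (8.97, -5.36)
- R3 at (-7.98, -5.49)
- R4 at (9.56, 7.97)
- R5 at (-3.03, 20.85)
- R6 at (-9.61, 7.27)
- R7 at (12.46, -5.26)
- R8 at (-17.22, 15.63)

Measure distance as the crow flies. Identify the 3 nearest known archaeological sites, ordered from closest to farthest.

Distances from (-6.74, 4.74):
R1: 12.07 km
R2: 18.68 km
R3: 10.30 km
R4: 16.62 km
R5: 16.53 km
R6: 3.83 km
R7: 21.65 km
R8: 15.11 km
Sorted: R6 (3.83 km) < R3 (10.30 km) < R1 (12.07 km) < R8 (15.11 km) < R5 (16.53 km) < …

R6, R3, R1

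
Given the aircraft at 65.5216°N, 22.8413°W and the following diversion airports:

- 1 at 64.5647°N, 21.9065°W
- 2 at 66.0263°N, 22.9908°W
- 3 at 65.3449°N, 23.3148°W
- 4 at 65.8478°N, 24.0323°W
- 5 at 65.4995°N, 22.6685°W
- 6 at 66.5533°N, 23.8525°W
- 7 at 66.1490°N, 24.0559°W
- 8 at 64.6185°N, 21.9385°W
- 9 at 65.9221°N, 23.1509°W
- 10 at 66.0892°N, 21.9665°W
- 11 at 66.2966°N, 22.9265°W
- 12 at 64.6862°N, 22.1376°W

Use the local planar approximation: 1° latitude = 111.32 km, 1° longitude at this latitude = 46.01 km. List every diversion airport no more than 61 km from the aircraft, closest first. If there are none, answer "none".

5, 3, 9, 2

Distances from 65.5216°N, 22.8413°W:
1: √((-0.9569·111.32)² + (0.9348·46.01)²) = √(11346.959493 + 1849.872831) = 114.8775 km
2: √((0.5047·111.32)² + (-0.1495·46.01)²) = √(3156.552412 + 47.313693) = 56.6027 km
3: √((-0.1767·111.32)² + (-0.4735·46.01)²) = √(386.918499 + 474.618249) = 29.3519 km
4: √((0.3262·111.32)² + (-1.1910·46.01)²) = √(1318.603757 + 3002.810940) = 65.7375 km
5: √((-0.0221·111.32)² + (0.1728·46.01)²) = √(6.052446 + 63.210895) = 8.3225 km
6: √((1.0317·111.32)² + (-1.0112·46.01)²) = √(13190.256968 + 2164.604657) = 123.9147 km
7: √((0.6274·111.32)² + (-1.2146·46.01)²) = √(4877.928431 + 3122.993067) = 89.4479 km
8: √((-0.9031·111.32)² + (0.9028·46.01)²) = √(10106.902587 + 1725.391155) = 108.7763 km
9: √((0.4005·111.32)² + (-0.3096·46.01)²) = √(1987.702739 + 202.911364) = 46.8040 km
10: √((0.5676·111.32)² + (0.8748·46.01)²) = √(3992.373543 + 1620.026114) = 74.9160 km
11: √((0.7750·111.32)² + (-0.0852·46.01)²) = √(7443.030529 + 15.366808) = 86.3620 km
12: √((-0.8354·111.32)² + (0.7037·46.01)²) = √(8648.391419 + 1048.285476) = 98.4717 km
Threshold 61 km: 5 (8.3225 km), 3 (29.3519 km), 9 (46.8040 km), 2 (56.6027 km) are within range.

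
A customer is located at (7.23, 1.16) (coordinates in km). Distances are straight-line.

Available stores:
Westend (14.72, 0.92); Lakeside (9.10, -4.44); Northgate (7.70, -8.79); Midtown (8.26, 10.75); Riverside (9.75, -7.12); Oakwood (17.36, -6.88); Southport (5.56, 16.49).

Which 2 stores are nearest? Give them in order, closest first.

Distances from (7.23, 1.16):
Westend: √((7.49)² + (-0.24)²) = √(56.1001 + 0.0576) = 7.49 km
Lakeside: √((1.87)² + (-5.60)²) = √(3.4969 + 31.3600) = 5.90 km
Northgate: √((0.47)² + (-9.95)²) = √(0.2209 + 99.0025) = 9.96 km
Midtown: √((1.03)² + (9.59)²) = √(1.0609 + 91.9681) = 9.65 km
Riverside: √((2.52)² + (-8.28)²) = √(6.3504 + 68.5584) = 8.65 km
Oakwood: √((10.13)² + (-8.04)²) = √(102.6169 + 64.6416) = 12.93 km
Southport: √((-1.67)² + (15.33)²) = √(2.7889 + 235.0089) = 15.42 km
Sorted: Lakeside (5.90 km) < Westend (7.49 km) < Riverside (8.65 km) < Midtown (9.65 km) < …

Lakeside, Westend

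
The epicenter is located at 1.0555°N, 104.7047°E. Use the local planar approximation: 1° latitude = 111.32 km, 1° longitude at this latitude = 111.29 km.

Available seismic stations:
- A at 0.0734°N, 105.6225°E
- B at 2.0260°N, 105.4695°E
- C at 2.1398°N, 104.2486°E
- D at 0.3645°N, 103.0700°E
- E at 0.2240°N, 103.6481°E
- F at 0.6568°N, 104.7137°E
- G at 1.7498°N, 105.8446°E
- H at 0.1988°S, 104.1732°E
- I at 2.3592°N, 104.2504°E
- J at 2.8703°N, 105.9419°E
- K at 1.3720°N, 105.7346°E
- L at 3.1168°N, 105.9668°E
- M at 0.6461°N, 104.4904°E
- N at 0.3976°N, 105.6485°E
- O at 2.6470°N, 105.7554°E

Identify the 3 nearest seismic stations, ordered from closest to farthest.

F, M, K

Distances from 1.0555°N, 104.7047°E:
A: √((-0.9821·111.32)² + (0.9178·111.29)²) = √(11952.474268 + 10432.980401) = 149.6177 km
B: √((0.9705·111.32)² + (0.7648·111.29)²) = √(11671.790260 + 7244.493771) = 137.5365 km
C: √((1.0843·111.32)² + (-0.4561·111.29)²) = √(14569.522245 + 2576.513541) = 130.9429 km
D: √((-0.6910·111.32)² + (-1.6347·111.29)²) = √(5917.012545 + 33096.983243) = 197.5196 km
E: √((-0.8315·111.32)² + (-1.0566·111.29)²) = √(8567.831216 + 13827.176213) = 149.6496 km
F: √((-0.3987·111.32)² + (0.0090·111.29)²) = √(1969.875899 + 1.003223) = 44.3946 km
G: √((0.6943·111.32)² + (1.1399·111.29)²) = √(5973.663100 + 16093.325382) = 148.5496 km
H: √((-1.2543·111.32)² + (-0.5315·111.29)²) = √(19496.167162 + 3498.797621) = 151.6409 km
I: √((1.3037·111.32)² + (-0.4543·111.29)²) = √(21062.102714 + 2556.217234) = 153.6825 km
J: √((1.8148·111.32)² + (1.2372·111.29)²) = √(40813.509098 + 18957.982039) = 244.4821 km
K: √((0.3165·111.32)² + (1.0299·111.29)²) = √(1241.348787 + 13137.187582) = 119.9105 km
L: √((2.0613·111.32)² + (1.2621·111.29)²) = √(52653.688746 + 19728.761301) = 269.0399 km
M: √((-0.4094·111.32)² + (-0.2143·111.29)²) = √(2077.026665 + 568.796122) = 51.4376 km
N: √((-0.6579·111.32)² + (0.9438·111.29)²) = √(5363.720860 + 11032.456680) = 128.0476 km
O: √((1.5915·111.32)² + (1.0507·111.29)²) = √(31387.713603 + 13673.186871) = 212.2755 km
Sorted: F (44.3946 km) < M (51.4376 km) < K (119.9105 km) < N (128.0476 km) < C (130.9429 km) < …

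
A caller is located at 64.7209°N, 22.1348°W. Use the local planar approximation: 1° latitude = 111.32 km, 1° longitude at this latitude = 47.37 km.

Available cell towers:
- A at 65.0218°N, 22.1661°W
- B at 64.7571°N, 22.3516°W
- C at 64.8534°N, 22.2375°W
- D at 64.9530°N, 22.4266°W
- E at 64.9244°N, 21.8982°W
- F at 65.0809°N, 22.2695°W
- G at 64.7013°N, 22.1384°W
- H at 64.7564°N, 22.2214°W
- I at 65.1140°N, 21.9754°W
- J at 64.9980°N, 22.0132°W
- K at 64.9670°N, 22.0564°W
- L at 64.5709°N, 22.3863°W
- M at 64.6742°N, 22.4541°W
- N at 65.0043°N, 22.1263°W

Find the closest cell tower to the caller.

Distances from 64.7209°N, 22.1348°W:
A: √((0.3009·111.32)² + (-0.0313·47.37)²) = √(1121.994611 + 2.198343) = 33.5290 km
B: √((0.0362·111.32)² + (-0.2168·47.37)²) = √(16.239159 + 105.469121) = 11.0321 km
C: √((0.1325·111.32)² + (-0.1027·47.37)²) = √(217.559550 + 23.667242) = 15.5315 km
D: √((0.2321·111.32)² + (-0.2918·47.37)²) = √(667.569792 + 191.063331) = 29.3024 km
E: √((0.2035·111.32)² + (0.2366·47.37)²) = √(513.186499 + 125.613481) = 25.2745 km
F: √((0.3600·111.32)² + (-0.1347·47.37)²) = √(1606.021655 + 40.713830) = 40.5800 km
G: √((-0.0196·111.32)² + (-0.0036·47.37)²) = √(4.760565 + 0.029081) = 2.1885 km
H: √((0.0355·111.32)² + (-0.0866·47.37)²) = √(15.617197 + 16.828389) = 5.6961 km
I: √((0.3931·111.32)² + (0.1594·47.37)²) = √(1914.928148 + 57.014248) = 44.4066 km
J: √((0.2771·111.32)² + (0.1216·47.37)²) = √(951.523343 + 33.179812) = 31.3800 km
K: √((0.2461·111.32)² + (0.0784·47.37)²) = √(750.532707 + 13.792370) = 27.6464 km
L: √((-0.1500·111.32)² + (-0.2515·47.37)²) = √(278.823204 + 141.932793) = 20.5123 km
M: √((-0.0467·111.32)² + (-0.3193·47.37)²) = √(27.025899 + 228.772915) = 15.9937 km
N: √((0.2834·111.32)² + (0.0085·47.37)²) = √(995.281856 + 0.162123) = 31.5507 km
Minimum: G at 2.1885 km.

G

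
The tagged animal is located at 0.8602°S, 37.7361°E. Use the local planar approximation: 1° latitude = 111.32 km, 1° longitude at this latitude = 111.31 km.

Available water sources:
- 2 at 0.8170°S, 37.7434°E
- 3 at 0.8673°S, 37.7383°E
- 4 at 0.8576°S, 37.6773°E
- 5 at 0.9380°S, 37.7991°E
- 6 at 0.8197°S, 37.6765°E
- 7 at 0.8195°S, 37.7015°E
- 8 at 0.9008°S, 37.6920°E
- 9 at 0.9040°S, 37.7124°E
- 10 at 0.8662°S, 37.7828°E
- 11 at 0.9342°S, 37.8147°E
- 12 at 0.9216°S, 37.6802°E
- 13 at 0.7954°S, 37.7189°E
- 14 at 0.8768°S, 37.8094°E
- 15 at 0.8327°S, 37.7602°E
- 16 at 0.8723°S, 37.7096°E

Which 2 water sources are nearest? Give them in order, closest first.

3, 16

Distances from 0.8602°S, 37.7361°E:
2: √((0.0432·111.32)² + (0.0073·111.31)²) = √(23.126712 + 0.660259) = 4.8772 km
3: √((-0.0071·111.32)² + (0.0022·111.31)²) = √(0.624688 + 0.059967) = 0.8274 km
4: √((0.0026·111.32)² + (-0.0588·111.31)²) = √(0.083771 + 42.837392) = 6.5514 km
5: √((-0.0778·111.32)² + (0.0630·111.31)²) = √(75.007655 + 49.175577) = 11.1438 km
6: √((0.0405·111.32)² + (-0.0596·111.31)²) = √(20.326212 + 44.010964) = 8.0210 km
7: √((0.0407·111.32)² + (-0.0346·111.31)²) = √(20.527460 + 14.832712) = 5.9464 km
8: √((-0.0406·111.32)² + (-0.0441·111.31)²) = √(20.426712 + 24.096033) = 6.6725 km
9: √((-0.0438·111.32)² + (-0.0237·111.31)²) = √(23.773582 + 6.959292) = 5.5437 km
10: √((-0.0060·111.32)² + (0.0467·111.31)²) = √(0.446117 + 27.021044) = 5.2409 km
11: √((-0.0740·111.32)² + (0.0786·111.31)²) = √(67.859372 + 76.544406) = 12.0168 km
12: √((-0.0614·111.32)² + (-0.0559·111.31)²) = √(46.717881 + 38.716134) = 9.2431 km
13: √((0.0648·111.32)² + (-0.0172·111.31)²) = √(52.035102 + 3.665433) = 7.4633 km
14: √((-0.0166·111.32)² + (0.0733·111.31)²) = √(3.414779 + 66.569656) = 8.3657 km
15: √((0.0275·111.32)² + (0.0241·111.31)²) = √(9.371558 + 7.196187) = 4.0703 km
16: √((-0.0121·111.32)² + (-0.0265·111.31)²) = √(1.814334 + 8.700819) = 3.2427 km
Sorted: 3 (0.8274 km) < 16 (3.2427 km) < 15 (4.0703 km) < 2 (4.8772 km) < …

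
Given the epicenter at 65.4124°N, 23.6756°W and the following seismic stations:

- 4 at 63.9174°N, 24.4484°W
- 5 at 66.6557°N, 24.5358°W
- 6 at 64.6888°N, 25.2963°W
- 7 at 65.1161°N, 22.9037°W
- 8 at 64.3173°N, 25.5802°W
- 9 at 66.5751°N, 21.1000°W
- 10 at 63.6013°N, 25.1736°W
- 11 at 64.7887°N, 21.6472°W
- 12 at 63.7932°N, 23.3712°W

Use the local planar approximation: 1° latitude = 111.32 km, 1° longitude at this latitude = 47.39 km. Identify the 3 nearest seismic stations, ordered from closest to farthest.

Distances from 65.4124°N, 23.6756°W:
4: 170.4054 km
5: 144.2827 km
6: 111.2991 km
7: 49.2552 km
8: 151.6835 km
9: 177.9063 km
10: 213.7449 km
11: 118.5780 km
12: 180.8257 km
Sorted: 7 (49.2552 km) < 6 (111.2991 km) < 11 (118.5780 km) < 5 (144.2827 km) < 8 (151.6835 km) < …

7, 6, 11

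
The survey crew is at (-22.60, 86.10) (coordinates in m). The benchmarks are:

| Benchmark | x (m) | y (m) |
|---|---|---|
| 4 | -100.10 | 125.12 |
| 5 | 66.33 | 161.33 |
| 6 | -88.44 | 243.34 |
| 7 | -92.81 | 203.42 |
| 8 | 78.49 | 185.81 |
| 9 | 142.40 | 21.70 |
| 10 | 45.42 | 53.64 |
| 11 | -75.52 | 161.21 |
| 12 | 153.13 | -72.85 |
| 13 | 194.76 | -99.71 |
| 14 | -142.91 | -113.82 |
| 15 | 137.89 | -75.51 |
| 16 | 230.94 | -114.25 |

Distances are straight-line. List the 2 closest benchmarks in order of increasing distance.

10, 4

Distances from (-22.60, 86.10):
4: √((-77.50)² + (39.02)²) = √(6006.2500 + 1522.5604) = 86.77 m
5: √((88.93)² + (75.23)²) = √(7908.5449 + 5659.5529) = 116.48 m
6: √((-65.84)² + (157.24)²) = √(4334.9056 + 24724.4176) = 170.47 m
7: √((-70.21)² + (117.32)²) = √(4929.4441 + 13763.9824) = 136.72 m
8: √((101.09)² + (99.71)²) = √(10219.1881 + 9942.0841) = 141.99 m
9: √((165.00)² + (-64.40)²) = √(27225.0000 + 4147.3600) = 177.12 m
10: √((68.02)² + (-32.46)²) = √(4626.7204 + 1053.6516) = 75.37 m
11: √((-52.92)² + (75.11)²) = √(2800.5264 + 5641.5121) = 91.88 m
12: √((175.73)² + (-158.95)²) = √(30881.0329 + 25265.1025) = 236.95 m
13: √((217.36)² + (-185.81)²) = √(47245.3696 + 34525.3561) = 285.96 m
14: √((-120.31)² + (-199.92)²) = √(14474.4961 + 39968.0064) = 233.33 m
15: √((160.49)² + (-161.61)²) = √(25757.0401 + 26117.7921) = 227.76 m
16: √((253.54)² + (-200.35)²) = √(64282.5316 + 40140.1225) = 323.14 m
Sorted: 10 (75.37 m) < 4 (86.77 m) < 11 (91.88 m) < 5 (116.48 m) < …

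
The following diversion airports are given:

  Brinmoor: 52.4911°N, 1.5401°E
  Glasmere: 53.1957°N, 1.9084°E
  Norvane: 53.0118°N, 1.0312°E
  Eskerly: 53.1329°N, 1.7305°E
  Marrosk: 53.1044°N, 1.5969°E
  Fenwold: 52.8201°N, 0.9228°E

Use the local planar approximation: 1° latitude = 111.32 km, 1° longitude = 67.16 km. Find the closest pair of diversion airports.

Pairwise distances:
Eskerly–Marrosk: 9.5170 km
Glasmere–Eskerly: 13.8427 km
Norvane–Fenwold: 22.5477 km
Glasmere–Marrosk: 23.2585 km
Norvane–Marrosk: 39.3660 km
Norvane–Eskerly: 48.8615 km
Marrosk–Fenwold: 55.2378 km
Brinmoor–Fenwold: 55.3181 km
Glasmere–Norvane: 62.3683 km
Eskerly–Fenwold: 64.4595 km
Brinmoor–Norvane: 67.2903 km
Brinmoor–Marrosk: 68.3790 km
Brinmoor–Eskerly: 72.5805 km
Glasmere–Fenwold: 78.2926 km
Brinmoor–Glasmere: 82.2438 km
Closest pair: Eskerly–Marrosk at 9.5170 km.

Eskerly and Marrosk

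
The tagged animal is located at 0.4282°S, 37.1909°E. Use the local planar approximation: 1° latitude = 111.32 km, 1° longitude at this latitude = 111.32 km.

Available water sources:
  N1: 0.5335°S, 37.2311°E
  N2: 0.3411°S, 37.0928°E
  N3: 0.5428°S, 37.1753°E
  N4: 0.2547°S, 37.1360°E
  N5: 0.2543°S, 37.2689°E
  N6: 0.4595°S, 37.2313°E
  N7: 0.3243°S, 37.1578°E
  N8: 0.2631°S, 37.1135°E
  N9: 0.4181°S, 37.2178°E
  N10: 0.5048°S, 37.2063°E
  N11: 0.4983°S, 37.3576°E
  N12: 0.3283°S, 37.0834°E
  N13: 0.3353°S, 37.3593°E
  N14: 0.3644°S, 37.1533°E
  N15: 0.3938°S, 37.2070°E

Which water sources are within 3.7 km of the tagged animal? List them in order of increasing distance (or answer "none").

N9

Distances from 0.4282°S, 37.1909°E:
N1: 12.5472 km
N2: 14.6037 km
N3: 12.8749 km
N4: 20.2579 km
N5: 21.2167 km
N6: 5.6891 km
N7: 12.1389 km
N8: 20.2984 km
N9: 3.1986 km
N10: 8.6977 km
N11: 20.1310 km
N12: 16.3365 km
N13: 21.4096 km
N14: 8.2438 km
N15: 4.2281 km
Threshold 3.7 km: N9 (3.1986 km) is within range.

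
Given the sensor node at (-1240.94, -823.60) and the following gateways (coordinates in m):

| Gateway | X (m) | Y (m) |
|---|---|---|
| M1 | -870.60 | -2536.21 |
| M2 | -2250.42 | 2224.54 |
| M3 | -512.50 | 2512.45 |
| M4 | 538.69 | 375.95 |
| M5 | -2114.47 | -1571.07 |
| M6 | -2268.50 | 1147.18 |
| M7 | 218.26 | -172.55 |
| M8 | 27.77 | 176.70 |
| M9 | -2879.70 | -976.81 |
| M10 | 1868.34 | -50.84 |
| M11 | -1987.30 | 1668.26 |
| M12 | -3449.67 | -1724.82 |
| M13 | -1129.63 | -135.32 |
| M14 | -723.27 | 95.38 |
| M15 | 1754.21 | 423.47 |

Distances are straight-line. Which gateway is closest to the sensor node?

Distances from (-1240.94, -823.60):
M1: √((370.34)² + (-1712.61)²) = √(137151.7156 + 2933033.0121) = 1752.19 m
M2: √((-1009.48)² + (3048.14)²) = √(1019049.8704 + 9291157.4596) = 3210.95 m
M3: √((728.44)² + (3336.05)²) = √(530624.8336 + 11129229.6025) = 3414.65 m
M4: √((1779.63)² + (1199.55)²) = √(3167082.9369 + 1438920.2025) = 2146.16 m
M5: √((-873.53)² + (-747.47)²) = √(763054.6609 + 558711.4009) = 1149.68 m
M6: √((-1027.56)² + (1970.78)²) = √(1055879.5536 + 3883973.8084) = 2222.58 m
M7: √((1459.20)² + (651.05)²) = √(2129264.6400 + 423866.1025) = 1597.85 m
M8: √((1268.71)² + (1000.30)²) = √(1609625.0641 + 1000600.0900) = 1615.62 m
M9: √((-1638.76)² + (-153.21)²) = √(2685534.3376 + 23473.3041) = 1645.91 m
M10: √((3109.28)² + (772.76)²) = √(9667622.1184 + 597158.0176) = 3203.87 m
M11: √((-746.36)² + (2491.86)²) = √(557053.2496 + 6209366.2596) = 2601.23 m
M12: √((-2208.73)² + (-901.22)²) = √(4878488.2129 + 812197.4884) = 2385.52 m
M13: √((111.31)² + (688.28)²) = √(12389.9161 + 473729.3584) = 697.22 m
M14: √((517.67)² + (918.98)²) = √(267982.2289 + 844524.2404) = 1054.75 m
M15: √((2995.15)² + (1247.07)²) = √(8970923.5225 + 1555183.5849) = 3244.40 m
Minimum: M13 at 697.22 m.

M13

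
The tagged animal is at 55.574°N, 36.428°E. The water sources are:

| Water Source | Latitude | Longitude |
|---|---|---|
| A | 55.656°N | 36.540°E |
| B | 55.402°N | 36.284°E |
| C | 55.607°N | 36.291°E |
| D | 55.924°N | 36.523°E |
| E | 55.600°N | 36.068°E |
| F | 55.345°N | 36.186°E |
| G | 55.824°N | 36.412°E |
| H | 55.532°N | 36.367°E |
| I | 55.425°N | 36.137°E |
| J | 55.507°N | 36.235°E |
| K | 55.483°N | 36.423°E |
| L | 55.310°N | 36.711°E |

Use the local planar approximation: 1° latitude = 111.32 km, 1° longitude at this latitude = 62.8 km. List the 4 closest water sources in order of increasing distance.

Distances from 55.574°N, 36.428°E:
A: √((0.082·111.32)² + (0.112·62.8)²) = √(83.32477 + 49.47153) = 11.524 km
B: √((-0.172·111.32)² + (-0.144·62.8)²) = √(366.60914 + 81.77947) = 21.175 km
C: √((0.033·111.32)² + (-0.137·62.8)²) = √(13.49504 + 74.02193) = 9.355 km
D: √((0.350·111.32)² + (0.095·62.8)²) = √(1518.03744 + 35.59316) = 39.416 km
E: √((0.026·111.32)² + (-0.360·62.8)²) = √(8.37709 + 511.12166) = 22.793 km
F: √((-0.229·111.32)² + (-0.242·62.8)²) = √(649.85634 + 230.96705) = 29.679 km
G: √((0.250·111.32)² + (-0.016·62.8)²) = √(774.50890 + 1.00962) = 27.848 km
H: √((-0.042·111.32)² + (-0.061·62.8)²) = √(21.85974 + 14.67503) = 6.044 km
I: √((-0.149·111.32)² + (-0.291·62.8)²) = √(275.11795 + 333.96832) = 24.680 km
J: √((-0.067·111.32)² + (-0.193·62.8)²) = √(55.62833 + 146.90410) = 14.231 km
K: √((-0.091·111.32)² + (-0.005·62.8)²) = √(102.61933 + 0.09860) = 10.135 km
L: √((-0.264·111.32)² + (0.283·62.8)²) = √(863.68276 + 315.85820) = 34.344 km
Sorted: H (6.044 km) < C (9.355 km) < K (10.135 km) < A (11.524 km) < J (14.231 km) < B (21.175 km) < …

H, C, K, A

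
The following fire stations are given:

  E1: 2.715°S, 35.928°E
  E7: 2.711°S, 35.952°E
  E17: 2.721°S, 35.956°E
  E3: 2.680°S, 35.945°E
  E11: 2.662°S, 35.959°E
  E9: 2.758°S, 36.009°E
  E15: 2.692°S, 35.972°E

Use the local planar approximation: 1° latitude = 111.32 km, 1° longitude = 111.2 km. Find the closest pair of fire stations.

Pairwise distances:
E7–E17: 1.199 km
E3–E11: 2.537 km
E1–E7: 2.706 km
E7–E15: 3.069 km
E1–E17: 3.184 km
E3–E15: 3.286 km
E7–E3: 3.538 km
E11–E15: 3.639 km
E17–E15: 3.686 km
E1–E3: 4.331 km
E17–E3: 4.725 km
E7–E11: 5.510 km
E1–E15: 5.522 km
E17–E11: 6.576 km
E1–E11: 6.833 km
E17–E9: 7.190 km
E7–E9: 8.219 km
E9–E15: 8.421 km
E1–E9: 10.200 km
E3–E9: 11.227 km
E11–E9: 12.047 km
Closest pair: E7–E17 at 1.199 km.

E7 and E17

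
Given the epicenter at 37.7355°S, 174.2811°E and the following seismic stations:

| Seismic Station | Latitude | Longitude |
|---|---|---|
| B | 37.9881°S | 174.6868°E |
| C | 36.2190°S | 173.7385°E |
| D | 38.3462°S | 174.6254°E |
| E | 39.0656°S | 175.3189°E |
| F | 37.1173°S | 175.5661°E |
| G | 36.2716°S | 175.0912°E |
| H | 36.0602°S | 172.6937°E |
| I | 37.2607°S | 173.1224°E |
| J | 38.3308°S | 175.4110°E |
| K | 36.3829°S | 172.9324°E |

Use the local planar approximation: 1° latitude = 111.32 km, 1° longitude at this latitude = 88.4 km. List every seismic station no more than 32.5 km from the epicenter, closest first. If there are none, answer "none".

Distances from 37.7355°S, 174.2811°E:
B: √((-0.2526·111.32)² + (0.4057·88.4)²) = √(790.702456 + 1286.217889) = 45.5732 km
C: √((1.5165·111.32)² + (-0.5426·88.4)²) = √(28499.105210 + 2300.721807) = 175.4988 km
D: √((-0.6107·111.32)² + (0.3443·88.4)²) = √(4621.705149 + 926.357401) = 74.4853 km
E: √((-1.3301·111.32)² + (1.0378·88.4)²) = √(21923.757125 + 8416.506492) = 174.1846 km
F: √((0.6182·111.32)² + (1.2850·88.4)²) = √(4735.920427 + 12903.596836) = 132.8138 km
G: √((1.4639·111.32)² + (0.8101·88.4)²) = √(26556.400942 + 5128.398853) = 178.0022 km
H: √((1.6753·111.32)² + (-1.5874·88.4)²) = √(34780.159739 + 19691.431180) = 233.3915 km
I: √((0.4748·111.32)² + (-1.1587·88.4)²) = √(2793.623118 + 10491.716430) = 115.2620 km
J: √((-0.5953·111.32)² + (1.1299·88.4)²) = √(4391.553323 + 9976.645652) = 119.8674 km
K: √((1.3526·111.32)² + (-1.3487·88.4)²) = √(22671.756135 + 14214.619701) = 192.0583 km
Threshold 32.5 km: none within range.

none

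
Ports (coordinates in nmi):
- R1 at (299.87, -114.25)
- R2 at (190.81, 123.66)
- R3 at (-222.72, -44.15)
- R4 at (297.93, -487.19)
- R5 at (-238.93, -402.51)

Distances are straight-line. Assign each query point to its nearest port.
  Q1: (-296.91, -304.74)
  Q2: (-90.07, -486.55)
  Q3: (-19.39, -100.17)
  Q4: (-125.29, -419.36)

Q1→R5; Q2→R5; Q3→R3; Q4→R5

Q1 at (-296.91, -304.74):
  R1: √((596.78)² + (190.49)²) = √(356146.3684 + 36286.4401) = 626.44 nmi
  R2: √((487.72)² + (428.40)²) = √(237870.7984 + 183526.5600) = 649.15 nmi
  R3: √((74.19)² + (260.59)²) = √(5504.1561 + 67907.1481) = 270.95 nmi
  R4: √((594.84)² + (-182.45)²) = √(353834.6256 + 33288.0025) = 622.19 nmi
  R5: √((57.98)² + (-97.77)²) = √(3361.6804 + 9558.9729) = 113.67 nmi
  → nearest: R5 (113.67 nmi)
Q2 at (-90.07, -486.55):
  R1: √((389.94)² + (372.30)²) = √(152053.2036 + 138607.2900) = 539.13 nmi
  R2: √((280.88)² + (610.21)²) = √(78893.5744 + 372356.2441) = 671.75 nmi
  R3: √((-132.65)² + (442.40)²) = √(17596.0225 + 195717.7600) = 461.86 nmi
  R4: √((388.00)² + (-0.64)²) = √(150544.0000 + 0.4096) = 388.00 nmi
  R5: √((-148.86)² + (84.04)²) = √(22159.2996 + 7062.7216) = 170.94 nmi
  → nearest: R5 (170.94 nmi)
Q3 at (-19.39, -100.17):
  R1: √((319.26)² + (-14.08)²) = √(101926.9476 + 198.2464) = 319.57 nmi
  R2: √((210.20)² + (223.83)²) = √(44184.0400 + 50099.8689) = 307.06 nmi
  R3: √((-203.33)² + (56.02)²) = √(41343.0889 + 3138.2404) = 210.91 nmi
  R4: √((317.32)² + (-387.02)²) = √(100691.9824 + 149784.4804) = 500.48 nmi
  R5: √((-219.54)² + (-302.34)²) = √(48197.8116 + 91409.4756) = 373.64 nmi
  → nearest: R3 (210.91 nmi)
Q4 at (-125.29, -419.36):
  R1: √((425.16)² + (305.11)²) = √(180761.0256 + 93092.1121) = 523.31 nmi
  R2: √((316.10)² + (543.02)²) = √(99919.2100 + 294870.7204) = 628.32 nmi
  R3: √((-97.43)² + (375.21)²) = √(9492.6049 + 140782.5441) = 387.65 nmi
  R4: √((423.22)² + (-67.83)²) = √(179115.1684 + 4600.9089) = 428.62 nmi
  R5: √((-113.64)² + (16.85)²) = √(12914.0496 + 283.9225) = 114.88 nmi
  → nearest: R5 (114.88 nmi)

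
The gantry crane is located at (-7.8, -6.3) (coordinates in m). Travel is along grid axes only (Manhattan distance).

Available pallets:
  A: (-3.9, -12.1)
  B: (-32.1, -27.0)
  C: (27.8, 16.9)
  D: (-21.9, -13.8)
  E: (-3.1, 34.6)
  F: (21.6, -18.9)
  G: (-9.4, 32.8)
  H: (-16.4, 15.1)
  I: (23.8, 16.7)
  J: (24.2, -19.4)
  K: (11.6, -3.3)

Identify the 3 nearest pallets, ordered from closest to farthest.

Distances from (-7.8, -6.3):
A: 9.7 m
B: 45.0 m
C: 58.8 m
D: 21.6 m
E: 45.6 m
F: 42.0 m
G: 40.7 m
H: 30.0 m
I: 54.6 m
J: 45.1 m
K: 22.4 m
Sorted: A (9.7 m) < D (21.6 m) < K (22.4 m) < H (30.0 m) < G (40.7 m) < …

A, D, K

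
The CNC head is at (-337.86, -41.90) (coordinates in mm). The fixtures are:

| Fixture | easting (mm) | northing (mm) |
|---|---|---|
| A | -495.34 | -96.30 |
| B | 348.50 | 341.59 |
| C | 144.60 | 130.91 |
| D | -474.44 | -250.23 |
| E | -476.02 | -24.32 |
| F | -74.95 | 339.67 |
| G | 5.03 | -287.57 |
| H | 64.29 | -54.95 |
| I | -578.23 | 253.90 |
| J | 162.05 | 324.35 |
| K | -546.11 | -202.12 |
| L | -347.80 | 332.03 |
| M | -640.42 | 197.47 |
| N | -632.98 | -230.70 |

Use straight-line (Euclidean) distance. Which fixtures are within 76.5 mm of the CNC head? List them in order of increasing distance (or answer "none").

Distances from (-337.86, -41.90):
A: 166.61 mm
B: 786.23 mm
C: 512.48 mm
D: 249.11 mm
E: 139.27 mm
F: 463.38 mm
G: 421.81 mm
H: 402.36 mm
I: 381.15 mm
J: 619.72 mm
K: 262.75 mm
L: 374.06 mm
M: 385.80 mm
N: 350.34 mm
Threshold 76.5 mm: none within range.

none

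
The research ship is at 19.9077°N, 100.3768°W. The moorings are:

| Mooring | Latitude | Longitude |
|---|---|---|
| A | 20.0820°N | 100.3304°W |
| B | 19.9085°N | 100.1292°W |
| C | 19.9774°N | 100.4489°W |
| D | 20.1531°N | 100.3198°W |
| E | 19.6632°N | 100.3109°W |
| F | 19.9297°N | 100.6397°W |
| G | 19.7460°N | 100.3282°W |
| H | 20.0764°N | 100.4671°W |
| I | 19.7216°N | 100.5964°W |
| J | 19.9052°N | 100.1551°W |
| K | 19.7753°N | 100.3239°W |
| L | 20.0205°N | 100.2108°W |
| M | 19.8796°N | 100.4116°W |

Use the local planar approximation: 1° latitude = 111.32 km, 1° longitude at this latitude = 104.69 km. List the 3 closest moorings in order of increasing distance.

Distances from 19.9077°N, 100.3768°W:
A: √((0.1743·111.32)² + (0.0464·104.69)²) = √(376.479358 + 23.596433) = 20.0019 km
B: √((0.0008·111.32)² + (0.2476·104.69)²) = √(0.007931 + 671.910891) = 25.9214 km
C: √((0.0697·111.32)² + (-0.0721·104.69)²) = √(60.202143 + 56.974553) = 10.8248 km
D: √((0.2454·111.32)² + (0.0570·104.69)²) = √(746.269190 + 35.609027) = 27.9621 km
E: √((-0.2445·111.32)² + (0.0659·104.69)²) = √(740.805371 + 47.597181) = 28.0785 km
F: √((0.0220·111.32)² + (-0.2629·104.69)²) = √(5.997797 + 757.515584) = 27.6317 km
G: √((-0.1617·111.32)² + (0.0486·104.69)²) = √(324.015984 + 25.887072) = 18.7057 km
H: √((0.1687·111.32)² + (-0.0903·104.69)²) = √(352.676531 + 89.368795) = 21.0249 km
I: √((-0.1861·111.32)² + (-0.2196·104.69)²) = √(429.179670 + 528.536606) = 30.9470 km
J: √((-0.0025·111.32)² + (0.2217·104.69)²) = √(0.077451 + 538.693563) = 23.2114 km
K: √((-0.1324·111.32)² + (0.0529·104.69)²) = √(217.231282 + 30.670563) = 15.7449 km
L: √((0.1128·111.32)² + (0.1660·104.69)²) = √(157.675637 + 302.013653) = 21.4404 km
M: √((-0.0281·111.32)² + (-0.0348·104.69)²) = √(9.784960 + 13.272994) = 4.8019 km
Sorted: M (4.8019 km) < C (10.8248 km) < K (15.7449 km) < G (18.7057 km) < A (20.0019 km) < …

M, C, K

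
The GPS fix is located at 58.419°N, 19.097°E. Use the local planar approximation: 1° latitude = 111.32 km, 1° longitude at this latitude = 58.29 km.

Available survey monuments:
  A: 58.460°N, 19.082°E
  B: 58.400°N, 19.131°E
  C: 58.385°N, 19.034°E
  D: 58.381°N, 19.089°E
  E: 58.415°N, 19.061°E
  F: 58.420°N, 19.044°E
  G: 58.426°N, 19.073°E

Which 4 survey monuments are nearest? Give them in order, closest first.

Distances from 58.419°N, 19.097°E:
A: √((0.041·111.32)² + (-0.015·58.29)²) = √(20.83119 + 0.76449) = 4.647 km
B: √((-0.019·111.32)² + (0.034·58.29)²) = √(4.47356 + 3.92777) = 2.899 km
C: √((-0.034·111.32)² + (-0.063·58.29)²) = √(14.32532 + 13.48557) = 5.274 km
D: √((-0.038·111.32)² + (-0.008·58.29)²) = √(17.89425 + 0.21745) = 4.256 km
E: √((-0.004·111.32)² + (-0.036·58.29)²) = √(0.19827 + 4.40345) = 2.145 km
F: √((0.001·111.32)² + (-0.053·58.29)²) = √(0.01239 + 9.54421) = 3.091 km
G: √((0.007·111.32)² + (-0.024·58.29)²) = √(0.60721 + 1.95709) = 1.601 km
Sorted: G (1.601 km) < E (2.145 km) < B (2.899 km) < F (3.091 km) < D (4.256 km) < A (4.647 km) < …

G, E, B, F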